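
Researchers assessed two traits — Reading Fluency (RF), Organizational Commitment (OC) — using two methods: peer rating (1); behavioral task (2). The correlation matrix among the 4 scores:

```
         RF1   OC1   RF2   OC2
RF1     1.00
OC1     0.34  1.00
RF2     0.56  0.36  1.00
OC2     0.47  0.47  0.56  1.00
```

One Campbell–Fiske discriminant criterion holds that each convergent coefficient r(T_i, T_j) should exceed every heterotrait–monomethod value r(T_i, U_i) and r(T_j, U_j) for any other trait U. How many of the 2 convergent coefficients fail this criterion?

2

Convergent coefficients and their comparison sets:
RF (methods 1·2): 0.56 vs {0.34, 0.56} → fail.
OC (methods 1·2): 0.47 vs {0.34, 0.56} → fail.
2 of 2 fail.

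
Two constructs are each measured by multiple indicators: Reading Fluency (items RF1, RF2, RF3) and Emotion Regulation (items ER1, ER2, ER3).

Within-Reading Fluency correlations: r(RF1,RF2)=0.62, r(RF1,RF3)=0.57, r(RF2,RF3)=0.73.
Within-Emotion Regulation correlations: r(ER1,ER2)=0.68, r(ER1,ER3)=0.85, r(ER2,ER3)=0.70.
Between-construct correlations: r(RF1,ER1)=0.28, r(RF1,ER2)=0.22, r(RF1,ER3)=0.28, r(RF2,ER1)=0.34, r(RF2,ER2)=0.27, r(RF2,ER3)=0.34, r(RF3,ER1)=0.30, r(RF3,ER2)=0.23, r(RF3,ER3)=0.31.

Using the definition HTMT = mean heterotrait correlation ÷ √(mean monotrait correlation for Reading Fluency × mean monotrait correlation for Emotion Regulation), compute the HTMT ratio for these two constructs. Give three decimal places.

Mean heterotrait r = 2.57/9 = 0.2856.
Mean within-RF = 1.92/3 = 0.6400; mean within-ER = 2.23/3 = 0.7433.
Geometric mean = √(0.6400 × 0.7433) = 0.6897.
HTMT = 0.2856 / 0.6897 = 0.414.

0.414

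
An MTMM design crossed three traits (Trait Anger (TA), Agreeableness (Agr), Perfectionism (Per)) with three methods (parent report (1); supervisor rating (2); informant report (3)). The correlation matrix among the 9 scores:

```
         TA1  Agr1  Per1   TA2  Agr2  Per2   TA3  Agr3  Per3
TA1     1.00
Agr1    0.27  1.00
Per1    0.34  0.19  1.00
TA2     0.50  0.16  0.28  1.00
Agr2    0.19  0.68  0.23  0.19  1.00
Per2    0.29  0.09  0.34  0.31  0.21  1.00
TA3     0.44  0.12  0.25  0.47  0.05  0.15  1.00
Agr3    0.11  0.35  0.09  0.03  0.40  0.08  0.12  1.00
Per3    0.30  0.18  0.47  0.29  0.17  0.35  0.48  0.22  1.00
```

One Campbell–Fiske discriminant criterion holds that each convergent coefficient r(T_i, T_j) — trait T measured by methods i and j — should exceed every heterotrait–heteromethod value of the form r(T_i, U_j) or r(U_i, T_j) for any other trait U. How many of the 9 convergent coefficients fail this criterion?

0

Each convergent coefficient versus the relevant comparison correlations:
TA (methods 1·2): 0.50 vs {0.19, 0.16, 0.29, 0.28} → pass.
TA (methods 1·3): 0.44 vs {0.11, 0.12, 0.30, 0.25} → pass.
TA (methods 2·3): 0.47 vs {0.03, 0.05, 0.29, 0.15} → pass.
Agr (methods 1·2): 0.68 vs {0.16, 0.19, 0.09, 0.23} → pass.
Agr (methods 1·3): 0.35 vs {0.12, 0.11, 0.18, 0.09} → pass.
Agr (methods 2·3): 0.40 vs {0.05, 0.03, 0.17, 0.08} → pass.
Per (methods 1·2): 0.34 vs {0.28, 0.29, 0.23, 0.09} → pass.
Per (methods 1·3): 0.47 vs {0.25, 0.30, 0.09, 0.18} → pass.
Per (methods 2·3): 0.35 vs {0.15, 0.29, 0.08, 0.17} → pass.
0 of 9 fail.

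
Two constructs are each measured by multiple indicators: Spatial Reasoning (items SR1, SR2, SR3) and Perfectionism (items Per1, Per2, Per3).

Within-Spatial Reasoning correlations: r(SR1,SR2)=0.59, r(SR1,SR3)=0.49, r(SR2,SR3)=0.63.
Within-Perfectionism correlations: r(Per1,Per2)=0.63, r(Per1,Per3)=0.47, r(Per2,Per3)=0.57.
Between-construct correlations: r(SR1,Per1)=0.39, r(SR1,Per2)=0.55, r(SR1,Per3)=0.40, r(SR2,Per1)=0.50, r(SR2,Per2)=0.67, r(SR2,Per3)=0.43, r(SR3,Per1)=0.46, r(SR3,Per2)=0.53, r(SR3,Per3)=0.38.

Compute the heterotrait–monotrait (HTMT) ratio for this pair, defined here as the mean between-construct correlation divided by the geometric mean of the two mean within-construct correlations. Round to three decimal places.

0.850

Between-construct mean = 4.31/9 = 0.4789.
Mean within-SR = 1.71/3 = 0.5700; mean within-Per = 1.67/3 = 0.5567.
Geometric mean = √(0.5700 × 0.5567) = 0.5633.
HTMT = 0.4789 / 0.5633 = 0.850.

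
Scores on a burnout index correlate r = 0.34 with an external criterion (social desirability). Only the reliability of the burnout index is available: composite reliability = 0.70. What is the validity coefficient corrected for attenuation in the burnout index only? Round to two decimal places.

Single correction: r_c = r_obs / √r_xx = 0.34 / √0.70 = 0.34 / 0.8367 ≈ 0.41.

0.41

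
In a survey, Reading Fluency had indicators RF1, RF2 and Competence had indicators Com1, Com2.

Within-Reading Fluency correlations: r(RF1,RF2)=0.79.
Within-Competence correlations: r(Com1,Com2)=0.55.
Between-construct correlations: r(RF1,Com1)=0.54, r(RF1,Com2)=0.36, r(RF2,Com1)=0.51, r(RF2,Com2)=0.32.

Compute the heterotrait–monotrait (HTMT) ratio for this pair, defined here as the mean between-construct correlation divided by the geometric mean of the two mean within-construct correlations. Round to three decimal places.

Between-construct mean = 1.73/4 = 0.4325.
Mean within-RF = 0.79/1 = 0.7900; mean within-Com = 0.55/1 = 0.5500.
Geometric mean = √(0.7900 × 0.5500) = 0.6592.
HTMT = 0.4325 / 0.6592 = 0.656.

0.656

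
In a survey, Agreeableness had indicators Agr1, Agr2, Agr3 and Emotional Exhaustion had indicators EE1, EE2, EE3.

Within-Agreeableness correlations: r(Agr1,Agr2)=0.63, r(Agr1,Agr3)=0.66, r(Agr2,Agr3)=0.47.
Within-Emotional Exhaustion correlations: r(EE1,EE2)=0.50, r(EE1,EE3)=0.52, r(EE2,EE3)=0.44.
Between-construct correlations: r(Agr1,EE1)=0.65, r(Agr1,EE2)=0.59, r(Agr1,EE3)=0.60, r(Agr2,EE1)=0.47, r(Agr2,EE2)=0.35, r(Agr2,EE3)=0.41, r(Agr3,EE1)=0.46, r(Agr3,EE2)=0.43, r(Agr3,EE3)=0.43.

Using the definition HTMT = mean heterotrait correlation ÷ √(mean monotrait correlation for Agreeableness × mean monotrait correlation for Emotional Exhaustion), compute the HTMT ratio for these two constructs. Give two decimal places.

Between-construct mean = 4.39/9 = 0.4878.
Mean within-Agr = 1.76/3 = 0.5867; mean within-EE = 1.46/3 = 0.4867.
Geometric mean = √(0.5867 × 0.4867) = 0.5344.
HTMT = 0.4878 / 0.5344 = 0.91.

0.91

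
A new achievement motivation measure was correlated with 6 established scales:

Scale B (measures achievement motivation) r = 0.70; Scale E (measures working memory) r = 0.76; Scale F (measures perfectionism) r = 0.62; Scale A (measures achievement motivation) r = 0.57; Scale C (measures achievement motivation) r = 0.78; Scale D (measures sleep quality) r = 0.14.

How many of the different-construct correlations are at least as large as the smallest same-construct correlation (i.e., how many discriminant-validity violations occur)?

2

Convergent (same construct = achievement motivation): Scale B, Scale A, Scale C.
Smallest convergent = 0.57. Discriminant values: 0.76, 0.62, 0.14; count ≥ 0.57 → 2.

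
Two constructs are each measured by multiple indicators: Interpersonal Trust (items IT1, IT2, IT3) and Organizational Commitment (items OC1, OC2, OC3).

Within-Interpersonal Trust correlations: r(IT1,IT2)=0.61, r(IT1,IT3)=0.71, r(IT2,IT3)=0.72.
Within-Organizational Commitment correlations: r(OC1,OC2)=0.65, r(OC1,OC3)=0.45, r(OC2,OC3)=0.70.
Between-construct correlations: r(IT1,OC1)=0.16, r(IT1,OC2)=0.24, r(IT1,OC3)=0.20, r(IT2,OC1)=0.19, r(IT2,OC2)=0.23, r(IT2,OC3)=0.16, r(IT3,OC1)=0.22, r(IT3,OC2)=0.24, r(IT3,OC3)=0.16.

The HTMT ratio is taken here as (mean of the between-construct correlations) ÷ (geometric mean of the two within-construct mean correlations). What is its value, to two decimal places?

0.31

Mean between = 1.80/9 = 0.2000.
Mean within-IT = 2.04/3 = 0.6800; mean within-OC = 1.80/3 = 0.6000.
Geometric mean = √(0.6800 × 0.6000) = 0.6387.
HTMT = 0.2000 / 0.6387 = 0.31.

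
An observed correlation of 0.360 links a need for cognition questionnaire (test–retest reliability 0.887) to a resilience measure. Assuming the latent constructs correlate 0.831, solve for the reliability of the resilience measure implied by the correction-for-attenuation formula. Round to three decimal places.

0.212

r_true = r_obs / √(r_xx · r_yy) ⇒ 0.831 = 0.360 / √(0.887 · r_yy).
√(0.887 · r_yy) = 0.360 / 0.831 = 0.4332; 0.887 · r_yy = 0.1877; r_yy = 0.1877 / 0.887 ≈ 0.212.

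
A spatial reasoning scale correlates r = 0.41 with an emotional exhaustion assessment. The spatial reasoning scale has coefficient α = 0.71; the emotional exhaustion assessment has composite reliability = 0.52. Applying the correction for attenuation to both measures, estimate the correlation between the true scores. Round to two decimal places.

0.67

r_true = r_obs / √(r_xx · r_yy) = 0.41 / √(0.71 × 0.52) = 0.41 / √0.3692 = 0.41 / 0.6076 ≈ 0.67.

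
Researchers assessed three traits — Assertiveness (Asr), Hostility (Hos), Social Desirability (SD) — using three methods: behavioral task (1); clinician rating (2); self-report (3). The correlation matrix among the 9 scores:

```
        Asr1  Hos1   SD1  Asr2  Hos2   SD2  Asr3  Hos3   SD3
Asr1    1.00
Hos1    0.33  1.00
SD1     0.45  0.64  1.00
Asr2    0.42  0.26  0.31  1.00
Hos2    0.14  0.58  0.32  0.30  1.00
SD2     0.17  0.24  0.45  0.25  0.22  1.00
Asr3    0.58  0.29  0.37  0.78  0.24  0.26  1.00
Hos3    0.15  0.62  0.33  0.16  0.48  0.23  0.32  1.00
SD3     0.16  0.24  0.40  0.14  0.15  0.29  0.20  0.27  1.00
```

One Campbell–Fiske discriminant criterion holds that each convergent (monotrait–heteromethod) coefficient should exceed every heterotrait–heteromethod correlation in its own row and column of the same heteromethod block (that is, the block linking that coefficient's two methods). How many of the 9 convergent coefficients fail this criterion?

0

Checking each validity diagonal entry against its comparison values:
Asr (methods 1·2): 0.42 vs {0.14, 0.26, 0.17, 0.31} → pass.
Asr (methods 1·3): 0.58 vs {0.15, 0.29, 0.16, 0.37} → pass.
Asr (methods 2·3): 0.78 vs {0.16, 0.24, 0.14, 0.26} → pass.
Hos (methods 1·2): 0.58 vs {0.26, 0.14, 0.24, 0.32} → pass.
Hos (methods 1·3): 0.62 vs {0.29, 0.15, 0.24, 0.33} → pass.
Hos (methods 2·3): 0.48 vs {0.24, 0.16, 0.15, 0.23} → pass.
SD (methods 1·2): 0.45 vs {0.31, 0.17, 0.32, 0.24} → pass.
SD (methods 1·3): 0.40 vs {0.37, 0.16, 0.33, 0.24} → pass.
SD (methods 2·3): 0.29 vs {0.26, 0.14, 0.23, 0.15} → pass.
0 of 9 fail.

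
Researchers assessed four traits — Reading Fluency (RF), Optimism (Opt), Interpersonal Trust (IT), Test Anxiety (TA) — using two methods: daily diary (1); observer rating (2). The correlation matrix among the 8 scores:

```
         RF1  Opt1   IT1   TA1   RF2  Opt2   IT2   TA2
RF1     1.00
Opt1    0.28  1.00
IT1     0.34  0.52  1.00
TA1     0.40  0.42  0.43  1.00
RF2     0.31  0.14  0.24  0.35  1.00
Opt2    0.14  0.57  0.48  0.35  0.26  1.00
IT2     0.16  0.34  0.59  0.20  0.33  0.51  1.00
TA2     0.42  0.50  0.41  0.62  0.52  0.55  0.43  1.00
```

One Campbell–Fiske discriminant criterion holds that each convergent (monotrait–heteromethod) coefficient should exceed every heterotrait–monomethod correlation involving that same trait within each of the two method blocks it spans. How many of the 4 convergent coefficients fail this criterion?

1

Checking each validity diagonal entry against its comparison values:
RF (methods 1·2): 0.31 vs {0.28, 0.26, 0.34, 0.33, 0.40, 0.52} → fail.
Opt (methods 1·2): 0.57 vs {0.28, 0.26, 0.52, 0.51, 0.42, 0.55} → pass.
IT (methods 1·2): 0.59 vs {0.34, 0.33, 0.52, 0.51, 0.43, 0.43} → pass.
TA (methods 1·2): 0.62 vs {0.40, 0.52, 0.42, 0.55, 0.43, 0.43} → pass.
1 of 4 fail.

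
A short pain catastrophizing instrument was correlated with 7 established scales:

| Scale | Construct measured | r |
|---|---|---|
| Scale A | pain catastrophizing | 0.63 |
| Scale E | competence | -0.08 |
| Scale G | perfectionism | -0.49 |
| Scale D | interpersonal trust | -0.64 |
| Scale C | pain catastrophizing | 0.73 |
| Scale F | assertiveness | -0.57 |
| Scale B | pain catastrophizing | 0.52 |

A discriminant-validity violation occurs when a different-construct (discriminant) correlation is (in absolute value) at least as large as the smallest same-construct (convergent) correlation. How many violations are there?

Convergent (same construct = pain catastrophizing): Scale A, Scale C, Scale B.
Smallest convergent = 0.52. Discriminant |r|: 0.08, 0.49, 0.64, 0.57; count ≥ 0.52 → 2.

2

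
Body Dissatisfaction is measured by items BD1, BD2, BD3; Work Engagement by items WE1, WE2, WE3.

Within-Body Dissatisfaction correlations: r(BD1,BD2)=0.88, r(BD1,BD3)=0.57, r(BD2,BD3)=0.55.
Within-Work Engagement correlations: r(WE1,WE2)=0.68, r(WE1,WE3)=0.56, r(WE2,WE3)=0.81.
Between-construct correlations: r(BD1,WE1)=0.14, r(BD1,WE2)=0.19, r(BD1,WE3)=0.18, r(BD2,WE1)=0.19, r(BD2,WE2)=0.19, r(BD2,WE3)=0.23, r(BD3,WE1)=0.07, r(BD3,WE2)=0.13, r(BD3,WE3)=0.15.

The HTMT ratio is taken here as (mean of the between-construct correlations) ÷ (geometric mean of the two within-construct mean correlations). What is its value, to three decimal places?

0.242

Mean between = 1.47/9 = 0.1633.
Mean within-BD = 2.00/3 = 0.6667; mean within-WE = 2.05/3 = 0.6833.
Geometric mean = √(0.6667 × 0.6833) = 0.6749.
HTMT = 0.1633 / 0.6749 = 0.242.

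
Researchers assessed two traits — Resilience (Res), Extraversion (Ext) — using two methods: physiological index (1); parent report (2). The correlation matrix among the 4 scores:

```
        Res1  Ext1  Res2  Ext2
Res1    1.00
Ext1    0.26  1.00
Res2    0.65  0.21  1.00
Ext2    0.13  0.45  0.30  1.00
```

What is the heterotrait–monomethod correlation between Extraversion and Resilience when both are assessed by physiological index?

Different traits, same method: r(Ext1, Res1) = 0.26.

0.26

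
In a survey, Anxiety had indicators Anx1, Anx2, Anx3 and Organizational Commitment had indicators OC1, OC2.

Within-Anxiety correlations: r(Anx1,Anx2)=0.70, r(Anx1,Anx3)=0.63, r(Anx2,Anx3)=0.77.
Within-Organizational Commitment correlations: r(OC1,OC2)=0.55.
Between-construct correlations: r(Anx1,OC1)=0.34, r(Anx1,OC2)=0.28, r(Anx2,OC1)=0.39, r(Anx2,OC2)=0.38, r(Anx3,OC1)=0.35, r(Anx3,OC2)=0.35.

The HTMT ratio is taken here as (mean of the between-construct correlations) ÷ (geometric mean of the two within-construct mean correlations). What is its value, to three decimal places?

Between-construct mean = 2.09/6 = 0.3483.
Mean within-Anx = 2.10/3 = 0.7000; mean within-OC = 0.55/1 = 0.5500.
Geometric mean = √(0.7000 × 0.5500) = 0.6205.
HTMT = 0.3483 / 0.6205 = 0.561.

0.561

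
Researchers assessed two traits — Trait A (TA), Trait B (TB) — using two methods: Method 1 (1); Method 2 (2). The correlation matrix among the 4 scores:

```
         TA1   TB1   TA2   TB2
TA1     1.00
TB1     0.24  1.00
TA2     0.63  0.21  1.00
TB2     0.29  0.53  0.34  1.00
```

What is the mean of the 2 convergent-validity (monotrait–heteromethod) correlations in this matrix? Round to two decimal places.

0.58

Convergent values: 0.63, 0.53; mean = 1.16/2 = 0.58.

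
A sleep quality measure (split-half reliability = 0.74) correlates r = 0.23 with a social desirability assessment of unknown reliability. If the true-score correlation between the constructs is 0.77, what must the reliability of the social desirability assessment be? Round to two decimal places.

r_true = r_obs / √(r_xx · r_yy) ⇒ 0.77 = 0.23 / √(0.74 · r_yy).
√(0.74 · r_yy) = 0.23 / 0.77 = 0.2987; 0.74 · r_yy = 0.0892; r_yy = 0.0892 / 0.74 ≈ 0.12.

0.12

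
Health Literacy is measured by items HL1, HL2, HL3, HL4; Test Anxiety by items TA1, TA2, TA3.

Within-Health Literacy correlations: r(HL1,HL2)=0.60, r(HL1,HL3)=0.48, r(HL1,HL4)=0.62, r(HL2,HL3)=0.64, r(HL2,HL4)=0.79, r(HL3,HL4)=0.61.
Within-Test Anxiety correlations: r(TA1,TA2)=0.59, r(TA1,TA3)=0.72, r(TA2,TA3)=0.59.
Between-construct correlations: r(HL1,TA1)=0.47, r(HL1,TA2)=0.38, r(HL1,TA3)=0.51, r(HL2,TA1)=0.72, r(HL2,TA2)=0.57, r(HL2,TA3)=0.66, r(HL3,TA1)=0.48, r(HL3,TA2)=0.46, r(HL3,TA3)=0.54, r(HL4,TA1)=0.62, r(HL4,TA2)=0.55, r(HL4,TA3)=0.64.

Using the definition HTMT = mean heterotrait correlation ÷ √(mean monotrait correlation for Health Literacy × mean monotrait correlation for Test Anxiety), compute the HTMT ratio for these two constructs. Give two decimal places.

Between-construct mean = 6.60/12 = 0.5500.
Mean within-HL = 3.74/6 = 0.6233; mean within-TA = 1.90/3 = 0.6333.
Geometric mean = √(0.6233 × 0.6333) = 0.6283.
HTMT = 0.5500 / 0.6283 = 0.88.

0.88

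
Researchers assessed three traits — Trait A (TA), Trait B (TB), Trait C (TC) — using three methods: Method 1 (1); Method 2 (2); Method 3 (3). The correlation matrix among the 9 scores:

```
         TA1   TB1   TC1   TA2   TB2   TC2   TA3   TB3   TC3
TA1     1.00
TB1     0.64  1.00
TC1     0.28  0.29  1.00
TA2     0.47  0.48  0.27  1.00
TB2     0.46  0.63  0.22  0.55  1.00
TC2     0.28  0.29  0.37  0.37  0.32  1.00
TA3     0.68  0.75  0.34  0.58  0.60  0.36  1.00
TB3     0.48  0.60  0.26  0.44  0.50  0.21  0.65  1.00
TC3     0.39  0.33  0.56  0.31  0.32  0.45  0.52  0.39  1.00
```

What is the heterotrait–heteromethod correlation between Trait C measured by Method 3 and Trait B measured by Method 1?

0.33

Different traits and methods: r(TC3, TB1) = 0.33.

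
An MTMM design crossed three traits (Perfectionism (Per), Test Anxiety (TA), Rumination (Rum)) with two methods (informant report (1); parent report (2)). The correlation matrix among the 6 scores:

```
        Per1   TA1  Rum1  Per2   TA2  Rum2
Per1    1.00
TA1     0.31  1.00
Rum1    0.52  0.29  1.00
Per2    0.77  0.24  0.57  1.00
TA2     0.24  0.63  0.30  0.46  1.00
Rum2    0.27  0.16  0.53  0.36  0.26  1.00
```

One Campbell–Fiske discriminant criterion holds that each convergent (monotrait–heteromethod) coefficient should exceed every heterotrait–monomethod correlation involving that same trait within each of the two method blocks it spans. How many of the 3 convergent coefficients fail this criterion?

0

Convergent coefficients and their comparison sets:
Per (methods 1·2): 0.77 vs {0.31, 0.46, 0.52, 0.36} → pass.
TA (methods 1·2): 0.63 vs {0.31, 0.46, 0.29, 0.26} → pass.
Rum (methods 1·2): 0.53 vs {0.52, 0.36, 0.29, 0.26} → pass.
0 of 3 fail.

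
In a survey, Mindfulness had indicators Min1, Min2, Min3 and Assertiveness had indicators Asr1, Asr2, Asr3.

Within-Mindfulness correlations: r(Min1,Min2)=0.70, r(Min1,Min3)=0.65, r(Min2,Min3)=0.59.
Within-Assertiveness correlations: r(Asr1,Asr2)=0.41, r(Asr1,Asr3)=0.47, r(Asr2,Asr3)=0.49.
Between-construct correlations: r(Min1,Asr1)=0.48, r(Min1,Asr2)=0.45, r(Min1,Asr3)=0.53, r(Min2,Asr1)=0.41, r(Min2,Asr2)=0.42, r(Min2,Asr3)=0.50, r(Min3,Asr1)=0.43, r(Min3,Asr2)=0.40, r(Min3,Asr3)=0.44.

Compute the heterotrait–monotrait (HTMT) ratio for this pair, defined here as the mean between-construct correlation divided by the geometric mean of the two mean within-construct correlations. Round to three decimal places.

0.830

Between-construct mean = 4.06/9 = 0.4511.
Mean within-Min = 1.94/3 = 0.6467; mean within-Asr = 1.37/3 = 0.4567.
Geometric mean = √(0.6467 × 0.4567) = 0.5435.
HTMT = 0.4511 / 0.5435 = 0.830.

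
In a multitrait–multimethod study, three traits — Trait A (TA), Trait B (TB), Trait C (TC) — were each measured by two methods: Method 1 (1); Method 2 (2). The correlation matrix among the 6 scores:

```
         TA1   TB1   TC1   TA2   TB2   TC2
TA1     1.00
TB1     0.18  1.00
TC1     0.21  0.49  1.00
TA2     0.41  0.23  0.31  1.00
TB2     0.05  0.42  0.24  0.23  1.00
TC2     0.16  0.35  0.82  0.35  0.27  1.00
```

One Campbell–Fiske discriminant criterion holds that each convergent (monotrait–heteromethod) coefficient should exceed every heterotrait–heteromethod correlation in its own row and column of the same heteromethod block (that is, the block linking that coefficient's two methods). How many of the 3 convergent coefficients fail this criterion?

Convergent coefficients and their comparison sets:
TA (methods 1·2): 0.41 vs {0.05, 0.23, 0.16, 0.31} → pass.
TB (methods 1·2): 0.42 vs {0.23, 0.05, 0.35, 0.24} → pass.
TC (methods 1·2): 0.82 vs {0.31, 0.16, 0.24, 0.35} → pass.
0 of 3 fail.

0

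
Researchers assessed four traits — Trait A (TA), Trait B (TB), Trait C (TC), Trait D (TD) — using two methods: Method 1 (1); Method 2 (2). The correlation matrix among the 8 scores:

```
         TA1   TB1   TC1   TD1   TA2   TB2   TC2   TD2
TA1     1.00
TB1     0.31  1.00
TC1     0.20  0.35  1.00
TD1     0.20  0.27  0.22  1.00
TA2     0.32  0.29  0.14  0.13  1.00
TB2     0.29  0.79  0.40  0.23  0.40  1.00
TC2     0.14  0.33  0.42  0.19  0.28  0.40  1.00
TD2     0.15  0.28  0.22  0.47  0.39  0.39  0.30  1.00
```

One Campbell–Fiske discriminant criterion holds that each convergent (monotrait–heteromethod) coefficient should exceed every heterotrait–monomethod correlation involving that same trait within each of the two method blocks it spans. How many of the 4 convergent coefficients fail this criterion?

1

Convergent coefficients and their comparison sets:
TA (methods 1·2): 0.32 vs {0.31, 0.40, 0.20, 0.28, 0.20, 0.39} → fail.
TB (methods 1·2): 0.79 vs {0.31, 0.40, 0.35, 0.40, 0.27, 0.39} → pass.
TC (methods 1·2): 0.42 vs {0.20, 0.28, 0.35, 0.40, 0.22, 0.30} → pass.
TD (methods 1·2): 0.47 vs {0.20, 0.39, 0.27, 0.39, 0.22, 0.30} → pass.
1 of 4 fail.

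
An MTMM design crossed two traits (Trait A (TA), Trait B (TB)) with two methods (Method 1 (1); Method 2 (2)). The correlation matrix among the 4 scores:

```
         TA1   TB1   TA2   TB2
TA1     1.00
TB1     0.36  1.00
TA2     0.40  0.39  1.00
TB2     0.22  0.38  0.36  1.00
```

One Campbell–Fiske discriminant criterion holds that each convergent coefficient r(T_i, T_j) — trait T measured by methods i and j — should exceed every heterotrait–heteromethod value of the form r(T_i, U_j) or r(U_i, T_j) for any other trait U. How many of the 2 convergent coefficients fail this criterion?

1

Checking each validity diagonal entry against its comparison values:
TA (methods 1·2): 0.40 vs {0.22, 0.39} → pass.
TB (methods 1·2): 0.38 vs {0.39, 0.22} → fail.
1 of 2 fail.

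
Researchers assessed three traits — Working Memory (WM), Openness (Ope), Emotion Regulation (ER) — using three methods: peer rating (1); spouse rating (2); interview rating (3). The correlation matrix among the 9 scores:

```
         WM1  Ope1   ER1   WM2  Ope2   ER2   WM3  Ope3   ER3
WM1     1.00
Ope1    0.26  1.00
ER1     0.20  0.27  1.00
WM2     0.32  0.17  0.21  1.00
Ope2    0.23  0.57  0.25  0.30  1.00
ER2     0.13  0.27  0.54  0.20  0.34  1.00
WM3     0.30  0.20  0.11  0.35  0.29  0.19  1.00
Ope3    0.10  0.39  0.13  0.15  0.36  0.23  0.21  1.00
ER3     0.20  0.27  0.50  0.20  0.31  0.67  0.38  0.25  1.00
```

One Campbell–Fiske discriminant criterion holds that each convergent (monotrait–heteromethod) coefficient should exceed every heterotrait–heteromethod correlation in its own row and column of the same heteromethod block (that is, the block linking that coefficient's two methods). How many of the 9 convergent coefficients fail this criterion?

Checking each validity diagonal entry against its comparison values:
WM (methods 1·2): 0.32 vs {0.23, 0.17, 0.13, 0.21} → pass.
WM (methods 1·3): 0.30 vs {0.10, 0.20, 0.20, 0.11} → pass.
WM (methods 2·3): 0.35 vs {0.15, 0.29, 0.20, 0.19} → pass.
Ope (methods 1·2): 0.57 vs {0.17, 0.23, 0.27, 0.25} → pass.
Ope (methods 1·3): 0.39 vs {0.20, 0.10, 0.27, 0.13} → pass.
Ope (methods 2·3): 0.36 vs {0.29, 0.15, 0.31, 0.23} → pass.
ER (methods 1·2): 0.54 vs {0.21, 0.13, 0.25, 0.27} → pass.
ER (methods 1·3): 0.50 vs {0.11, 0.20, 0.13, 0.27} → pass.
ER (methods 2·3): 0.67 vs {0.19, 0.20, 0.23, 0.31} → pass.
0 of 9 fail.

0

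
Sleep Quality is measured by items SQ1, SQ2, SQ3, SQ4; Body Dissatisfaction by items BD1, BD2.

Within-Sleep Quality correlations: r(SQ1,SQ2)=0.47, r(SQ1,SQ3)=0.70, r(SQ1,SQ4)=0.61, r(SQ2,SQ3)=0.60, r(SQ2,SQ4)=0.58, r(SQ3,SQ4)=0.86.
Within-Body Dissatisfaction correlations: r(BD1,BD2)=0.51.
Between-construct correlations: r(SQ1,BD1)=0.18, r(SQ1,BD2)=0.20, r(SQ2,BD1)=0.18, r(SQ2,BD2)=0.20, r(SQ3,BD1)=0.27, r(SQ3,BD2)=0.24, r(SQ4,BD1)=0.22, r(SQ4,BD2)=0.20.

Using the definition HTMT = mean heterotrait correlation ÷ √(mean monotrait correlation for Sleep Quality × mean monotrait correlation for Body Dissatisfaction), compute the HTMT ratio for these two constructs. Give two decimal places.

0.37

Mean heterotrait r = 1.69/8 = 0.2113.
Mean within-SQ = 3.82/6 = 0.6367; mean within-BD = 0.51/1 = 0.5100.
Geometric mean = √(0.6367 × 0.5100) = 0.5698.
HTMT = 0.2113 / 0.5698 = 0.37.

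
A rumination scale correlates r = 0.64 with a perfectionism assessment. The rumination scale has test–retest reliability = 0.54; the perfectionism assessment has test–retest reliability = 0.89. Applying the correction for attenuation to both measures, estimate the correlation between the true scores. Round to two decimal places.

0.92

r_true = r_obs / √(r_xx · r_yy) = 0.64 / √(0.54 × 0.89) = 0.64 / √0.4806 = 0.64 / 0.6933 ≈ 0.92.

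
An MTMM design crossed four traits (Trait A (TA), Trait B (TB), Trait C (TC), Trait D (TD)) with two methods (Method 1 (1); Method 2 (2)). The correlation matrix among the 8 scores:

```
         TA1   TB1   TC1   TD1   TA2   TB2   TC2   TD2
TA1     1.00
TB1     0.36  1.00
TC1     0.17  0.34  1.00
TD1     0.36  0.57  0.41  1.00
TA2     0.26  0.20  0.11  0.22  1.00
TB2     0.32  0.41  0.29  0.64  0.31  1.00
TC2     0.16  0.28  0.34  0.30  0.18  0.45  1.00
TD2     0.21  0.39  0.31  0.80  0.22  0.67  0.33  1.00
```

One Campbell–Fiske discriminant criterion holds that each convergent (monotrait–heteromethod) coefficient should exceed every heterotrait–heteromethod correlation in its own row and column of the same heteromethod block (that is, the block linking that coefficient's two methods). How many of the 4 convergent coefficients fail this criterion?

Checking each validity diagonal entry against its comparison values:
TA (methods 1·2): 0.26 vs {0.32, 0.20, 0.16, 0.11, 0.21, 0.22} → fail.
TB (methods 1·2): 0.41 vs {0.20, 0.32, 0.28, 0.29, 0.39, 0.64} → fail.
TC (methods 1·2): 0.34 vs {0.11, 0.16, 0.29, 0.28, 0.31, 0.30} → pass.
TD (methods 1·2): 0.80 vs {0.22, 0.21, 0.64, 0.39, 0.30, 0.31} → pass.
2 of 4 fail.

2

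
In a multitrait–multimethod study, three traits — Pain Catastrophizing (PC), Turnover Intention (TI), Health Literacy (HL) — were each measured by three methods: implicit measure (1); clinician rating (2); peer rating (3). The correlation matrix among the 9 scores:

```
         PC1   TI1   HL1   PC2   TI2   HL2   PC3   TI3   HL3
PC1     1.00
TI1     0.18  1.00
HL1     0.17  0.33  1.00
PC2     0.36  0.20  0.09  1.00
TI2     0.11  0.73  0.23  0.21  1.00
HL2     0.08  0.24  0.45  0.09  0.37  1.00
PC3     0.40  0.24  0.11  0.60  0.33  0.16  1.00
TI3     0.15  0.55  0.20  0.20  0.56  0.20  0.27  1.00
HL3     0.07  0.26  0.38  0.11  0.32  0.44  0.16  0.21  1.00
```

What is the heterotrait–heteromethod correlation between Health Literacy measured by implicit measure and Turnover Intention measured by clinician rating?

Different traits and methods: r(HL1, TI2) = 0.23.

0.23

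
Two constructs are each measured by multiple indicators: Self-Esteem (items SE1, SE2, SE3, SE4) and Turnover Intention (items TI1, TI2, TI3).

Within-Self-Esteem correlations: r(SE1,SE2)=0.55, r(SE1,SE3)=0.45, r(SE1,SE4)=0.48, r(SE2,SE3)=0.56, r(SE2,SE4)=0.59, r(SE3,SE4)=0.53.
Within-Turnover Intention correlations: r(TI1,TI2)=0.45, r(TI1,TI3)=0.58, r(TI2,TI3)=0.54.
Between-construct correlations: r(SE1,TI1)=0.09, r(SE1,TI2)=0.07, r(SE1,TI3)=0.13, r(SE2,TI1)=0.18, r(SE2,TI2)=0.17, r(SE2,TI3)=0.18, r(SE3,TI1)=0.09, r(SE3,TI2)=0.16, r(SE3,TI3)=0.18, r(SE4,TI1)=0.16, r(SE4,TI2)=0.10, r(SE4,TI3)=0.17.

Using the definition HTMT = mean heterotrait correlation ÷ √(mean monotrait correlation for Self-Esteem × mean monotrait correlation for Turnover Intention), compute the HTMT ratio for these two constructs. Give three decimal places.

Mean heterotrait r = 1.68/12 = 0.1400.
Mean within-SE = 3.16/6 = 0.5267; mean within-TI = 1.57/3 = 0.5233.
Geometric mean = √(0.5267 × 0.5233) = 0.5250.
HTMT = 0.1400 / 0.5250 = 0.267.

0.267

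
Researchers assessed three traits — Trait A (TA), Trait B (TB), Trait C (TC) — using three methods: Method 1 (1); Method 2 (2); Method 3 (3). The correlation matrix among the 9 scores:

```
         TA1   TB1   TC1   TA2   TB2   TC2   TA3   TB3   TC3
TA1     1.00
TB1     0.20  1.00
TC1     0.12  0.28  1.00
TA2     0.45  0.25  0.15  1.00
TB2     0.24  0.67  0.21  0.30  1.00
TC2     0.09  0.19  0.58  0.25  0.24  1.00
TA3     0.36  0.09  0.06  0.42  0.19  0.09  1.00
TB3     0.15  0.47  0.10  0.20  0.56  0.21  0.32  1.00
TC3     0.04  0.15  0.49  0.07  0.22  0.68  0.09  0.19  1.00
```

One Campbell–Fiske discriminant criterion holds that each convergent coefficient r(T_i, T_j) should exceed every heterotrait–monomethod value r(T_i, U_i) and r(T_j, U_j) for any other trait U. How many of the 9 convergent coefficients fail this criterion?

Each convergent coefficient versus the relevant comparison correlations:
TA (methods 1·2): 0.45 vs {0.20, 0.30, 0.12, 0.25} → pass.
TA (methods 1·3): 0.36 vs {0.20, 0.32, 0.12, 0.09} → pass.
TA (methods 2·3): 0.42 vs {0.30, 0.32, 0.25, 0.09} → pass.
TB (methods 1·2): 0.67 vs {0.20, 0.30, 0.28, 0.24} → pass.
TB (methods 1·3): 0.47 vs {0.20, 0.32, 0.28, 0.19} → pass.
TB (methods 2·3): 0.56 vs {0.30, 0.32, 0.24, 0.19} → pass.
TC (methods 1·2): 0.58 vs {0.12, 0.25, 0.28, 0.24} → pass.
TC (methods 1·3): 0.49 vs {0.12, 0.09, 0.28, 0.19} → pass.
TC (methods 2·3): 0.68 vs {0.25, 0.09, 0.24, 0.19} → pass.
0 of 9 fail.

0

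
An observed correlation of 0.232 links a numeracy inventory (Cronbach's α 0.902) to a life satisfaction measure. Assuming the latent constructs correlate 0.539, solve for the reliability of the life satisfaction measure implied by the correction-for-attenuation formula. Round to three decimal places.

0.205

r_true = r_obs / √(r_xx · r_yy) ⇒ 0.539 = 0.232 / √(0.902 · r_yy).
√(0.902 · r_yy) = 0.232 / 0.539 = 0.4304; 0.902 · r_yy = 0.1852; r_yy = 0.1852 / 0.902 ≈ 0.205.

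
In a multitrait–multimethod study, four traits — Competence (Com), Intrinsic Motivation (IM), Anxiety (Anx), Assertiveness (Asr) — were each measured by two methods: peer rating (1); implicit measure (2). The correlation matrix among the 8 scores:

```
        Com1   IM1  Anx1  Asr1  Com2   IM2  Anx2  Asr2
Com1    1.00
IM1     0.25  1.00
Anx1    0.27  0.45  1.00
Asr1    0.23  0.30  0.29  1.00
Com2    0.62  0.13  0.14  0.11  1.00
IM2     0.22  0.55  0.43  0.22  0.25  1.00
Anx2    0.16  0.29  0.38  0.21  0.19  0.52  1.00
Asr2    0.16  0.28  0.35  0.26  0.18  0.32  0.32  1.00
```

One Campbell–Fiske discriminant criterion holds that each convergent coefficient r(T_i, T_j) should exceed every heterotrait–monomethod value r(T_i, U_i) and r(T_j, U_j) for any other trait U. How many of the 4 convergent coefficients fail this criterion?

2

Checking each validity diagonal entry against its comparison values:
Com (methods 1·2): 0.62 vs {0.25, 0.25, 0.27, 0.19, 0.23, 0.18} → pass.
IM (methods 1·2): 0.55 vs {0.25, 0.25, 0.45, 0.52, 0.30, 0.32} → pass.
Anx (methods 1·2): 0.38 vs {0.27, 0.19, 0.45, 0.52, 0.29, 0.32} → fail.
Asr (methods 1·2): 0.26 vs {0.23, 0.18, 0.30, 0.32, 0.29, 0.32} → fail.
2 of 4 fail.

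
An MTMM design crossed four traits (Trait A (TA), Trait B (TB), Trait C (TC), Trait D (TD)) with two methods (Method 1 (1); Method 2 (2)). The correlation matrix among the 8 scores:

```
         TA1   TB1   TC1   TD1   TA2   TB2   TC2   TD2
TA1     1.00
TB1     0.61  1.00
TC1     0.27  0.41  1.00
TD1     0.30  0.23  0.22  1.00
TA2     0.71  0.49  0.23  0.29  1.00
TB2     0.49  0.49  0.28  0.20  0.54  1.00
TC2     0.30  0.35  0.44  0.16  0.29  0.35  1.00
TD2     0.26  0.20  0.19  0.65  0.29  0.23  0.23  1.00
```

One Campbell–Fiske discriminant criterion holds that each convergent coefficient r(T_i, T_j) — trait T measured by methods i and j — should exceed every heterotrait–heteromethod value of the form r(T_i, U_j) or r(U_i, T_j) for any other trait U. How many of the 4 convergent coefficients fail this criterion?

1

Convergent coefficients and their comparison sets:
TA (methods 1·2): 0.71 vs {0.49, 0.49, 0.30, 0.23, 0.26, 0.29} → pass.
TB (methods 1·2): 0.49 vs {0.49, 0.49, 0.35, 0.28, 0.20, 0.20} → fail.
TC (methods 1·2): 0.44 vs {0.23, 0.30, 0.28, 0.35, 0.19, 0.16} → pass.
TD (methods 1·2): 0.65 vs {0.29, 0.26, 0.20, 0.20, 0.16, 0.19} → pass.
1 of 4 fail.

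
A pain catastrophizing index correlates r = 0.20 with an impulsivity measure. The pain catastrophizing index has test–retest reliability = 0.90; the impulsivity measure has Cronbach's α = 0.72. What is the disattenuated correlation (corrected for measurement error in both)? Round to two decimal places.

0.25

r_true = r_obs / √(r_xx · r_yy) = 0.20 / √(0.90 × 0.72) = 0.20 / √0.6480 = 0.20 / 0.8050 ≈ 0.25.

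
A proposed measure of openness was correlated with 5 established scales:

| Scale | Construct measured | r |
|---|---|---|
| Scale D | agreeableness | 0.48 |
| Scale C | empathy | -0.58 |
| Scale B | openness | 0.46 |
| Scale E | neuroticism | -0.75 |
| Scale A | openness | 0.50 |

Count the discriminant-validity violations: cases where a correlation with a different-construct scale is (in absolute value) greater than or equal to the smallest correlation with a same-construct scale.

3

Convergent (same construct = openness): Scale B, Scale A.
Smallest convergent = 0.46. Discriminant |r|: 0.48, 0.58, 0.75; count ≥ 0.46 → 3.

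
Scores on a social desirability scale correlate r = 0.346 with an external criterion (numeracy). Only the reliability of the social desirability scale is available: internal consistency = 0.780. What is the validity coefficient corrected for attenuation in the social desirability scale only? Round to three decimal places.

Single correction: r_c = r_obs / √r_xx = 0.346 / √0.780 = 0.346 / 0.8832 ≈ 0.392.

0.392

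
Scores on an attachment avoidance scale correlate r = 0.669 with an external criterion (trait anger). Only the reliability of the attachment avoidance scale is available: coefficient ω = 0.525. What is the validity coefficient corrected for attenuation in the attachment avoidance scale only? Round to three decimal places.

0.923

Single correction: r_c = r_obs / √r_xx = 0.669 / √0.525 = 0.669 / 0.7246 ≈ 0.923.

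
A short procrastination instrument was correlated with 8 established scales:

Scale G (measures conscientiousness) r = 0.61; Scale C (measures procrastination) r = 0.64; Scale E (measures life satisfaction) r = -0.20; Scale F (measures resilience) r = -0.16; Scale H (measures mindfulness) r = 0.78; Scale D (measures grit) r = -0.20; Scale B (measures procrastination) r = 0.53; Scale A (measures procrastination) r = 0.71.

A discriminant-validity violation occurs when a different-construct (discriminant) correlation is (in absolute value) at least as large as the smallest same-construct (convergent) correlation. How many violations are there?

Convergent (same construct = procrastination): Scale C, Scale B, Scale A.
Smallest convergent = 0.53. Discriminant |r|: 0.61, 0.20, 0.16, 0.78, 0.20; count ≥ 0.53 → 2.

2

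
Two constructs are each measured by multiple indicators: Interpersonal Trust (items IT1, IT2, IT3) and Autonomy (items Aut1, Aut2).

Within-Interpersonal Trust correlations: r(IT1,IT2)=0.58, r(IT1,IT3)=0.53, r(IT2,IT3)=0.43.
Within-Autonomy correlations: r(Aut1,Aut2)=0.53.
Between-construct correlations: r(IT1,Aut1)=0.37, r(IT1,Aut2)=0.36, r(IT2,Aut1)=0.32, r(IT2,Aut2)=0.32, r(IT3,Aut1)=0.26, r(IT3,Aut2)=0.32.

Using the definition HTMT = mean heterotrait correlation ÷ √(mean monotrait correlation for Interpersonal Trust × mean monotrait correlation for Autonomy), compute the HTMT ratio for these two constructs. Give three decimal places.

Mean heterotrait r = 1.95/6 = 0.3250.
Mean within-IT = 1.54/3 = 0.5133; mean within-Aut = 0.53/1 = 0.5300.
Geometric mean = √(0.5133 × 0.5300) = 0.5216.
HTMT = 0.3250 / 0.5216 = 0.623.

0.623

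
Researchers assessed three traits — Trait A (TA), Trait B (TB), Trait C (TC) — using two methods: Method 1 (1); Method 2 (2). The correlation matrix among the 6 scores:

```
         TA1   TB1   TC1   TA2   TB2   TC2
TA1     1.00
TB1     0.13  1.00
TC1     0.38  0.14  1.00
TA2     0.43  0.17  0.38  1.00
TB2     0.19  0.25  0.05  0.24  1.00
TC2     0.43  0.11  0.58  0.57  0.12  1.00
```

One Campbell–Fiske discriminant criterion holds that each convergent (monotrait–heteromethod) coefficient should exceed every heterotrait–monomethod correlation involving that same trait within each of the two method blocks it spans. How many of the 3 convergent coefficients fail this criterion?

1

Each convergent coefficient versus the relevant comparison correlations:
TA (methods 1·2): 0.43 vs {0.13, 0.24, 0.38, 0.57} → fail.
TB (methods 1·2): 0.25 vs {0.13, 0.24, 0.14, 0.12} → pass.
TC (methods 1·2): 0.58 vs {0.38, 0.57, 0.14, 0.12} → pass.
1 of 3 fail.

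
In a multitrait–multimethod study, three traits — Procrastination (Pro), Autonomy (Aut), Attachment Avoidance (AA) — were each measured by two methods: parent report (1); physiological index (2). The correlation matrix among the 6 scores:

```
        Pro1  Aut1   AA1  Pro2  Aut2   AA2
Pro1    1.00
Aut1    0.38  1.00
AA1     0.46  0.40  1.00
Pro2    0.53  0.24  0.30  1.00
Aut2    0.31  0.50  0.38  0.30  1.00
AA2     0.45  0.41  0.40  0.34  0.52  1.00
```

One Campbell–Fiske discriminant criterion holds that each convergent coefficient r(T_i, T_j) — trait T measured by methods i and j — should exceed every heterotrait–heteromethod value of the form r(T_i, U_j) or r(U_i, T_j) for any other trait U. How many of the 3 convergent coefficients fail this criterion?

Convergent coefficients and their comparison sets:
Pro (methods 1·2): 0.53 vs {0.31, 0.24, 0.45, 0.30} → pass.
Aut (methods 1·2): 0.50 vs {0.24, 0.31, 0.41, 0.38} → pass.
AA (methods 1·2): 0.40 vs {0.30, 0.45, 0.38, 0.41} → fail.
1 of 3 fail.

1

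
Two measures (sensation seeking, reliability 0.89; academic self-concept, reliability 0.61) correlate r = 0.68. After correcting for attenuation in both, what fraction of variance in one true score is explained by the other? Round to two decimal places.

Disattenuated r = 0.68 / √(0.89 × 0.61) = 0.68 / 0.7368 = 0.9229.
Shared true-score variance = 0.9229² = 0.8517 ≈ 0.85.

0.85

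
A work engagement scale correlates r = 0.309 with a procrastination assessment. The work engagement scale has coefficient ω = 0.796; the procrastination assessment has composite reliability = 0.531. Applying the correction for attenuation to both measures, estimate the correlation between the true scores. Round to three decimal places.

r_true = r_obs / √(r_xx · r_yy) = 0.309 / √(0.796 × 0.531) = 0.309 / √0.422676 = 0.309 / 0.6501 ≈ 0.475.

0.475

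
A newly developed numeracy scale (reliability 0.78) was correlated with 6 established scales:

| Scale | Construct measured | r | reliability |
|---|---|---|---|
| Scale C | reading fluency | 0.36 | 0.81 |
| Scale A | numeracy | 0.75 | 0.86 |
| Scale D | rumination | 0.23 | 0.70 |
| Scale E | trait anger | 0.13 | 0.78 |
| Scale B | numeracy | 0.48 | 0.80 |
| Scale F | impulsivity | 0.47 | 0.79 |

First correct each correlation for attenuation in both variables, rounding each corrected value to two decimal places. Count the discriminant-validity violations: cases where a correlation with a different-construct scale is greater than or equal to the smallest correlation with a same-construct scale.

0

Disattenuated r (r / √(r_scale · r_new)):
  Scale C (disc): 0.36 / √(0.81·0.78) = 0.45
  Scale A (conv): 0.75 / √(0.86·0.78) = 0.92
  Scale D (disc): 0.23 / √(0.70·0.78) = 0.31
  Scale E (disc): 0.13 / √(0.78·0.78) = 0.17
  Scale B (conv): 0.48 / √(0.80·0.78) = 0.61
  Scale F (disc): 0.47 / √(0.79·0.78) = 0.60
Smallest convergent = 0.61. Discriminant values: 0.45, 0.31, 0.17, 0.60; count ≥ 0.61 → 0.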